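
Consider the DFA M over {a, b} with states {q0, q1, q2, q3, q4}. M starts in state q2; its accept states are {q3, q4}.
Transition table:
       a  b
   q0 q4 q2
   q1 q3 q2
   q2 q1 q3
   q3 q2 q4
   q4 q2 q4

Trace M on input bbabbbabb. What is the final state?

q4

q2 --b--> q3
q3 --b--> q4
q4 --a--> q2
q2 --b--> q3
q3 --b--> q4
q4 --b--> q4
q4 --a--> q2
q2 --b--> q3
q3 --b--> q4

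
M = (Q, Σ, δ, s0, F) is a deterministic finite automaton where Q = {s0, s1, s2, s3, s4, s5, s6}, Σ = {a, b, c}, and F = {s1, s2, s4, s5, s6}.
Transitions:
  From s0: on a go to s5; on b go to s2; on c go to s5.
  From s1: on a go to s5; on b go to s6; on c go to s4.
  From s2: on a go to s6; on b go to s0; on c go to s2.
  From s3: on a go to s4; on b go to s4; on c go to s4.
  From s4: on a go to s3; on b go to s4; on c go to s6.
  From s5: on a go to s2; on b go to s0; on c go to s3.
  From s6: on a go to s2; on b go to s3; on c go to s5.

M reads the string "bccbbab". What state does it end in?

s0 --b--> s2
s2 --c--> s2
s2 --c--> s2
s2 --b--> s0
s0 --b--> s2
s2 --a--> s6
s6 --b--> s3

s3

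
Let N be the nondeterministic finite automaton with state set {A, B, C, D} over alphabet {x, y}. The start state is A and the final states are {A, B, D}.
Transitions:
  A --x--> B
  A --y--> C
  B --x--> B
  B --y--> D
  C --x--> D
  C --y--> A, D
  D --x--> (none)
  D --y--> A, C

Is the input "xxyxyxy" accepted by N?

rejected

Start: {A}
read x: {B}
read x: {B}
read y: {D}
read x: {}
The reachable set is empty and stays empty for the remaining 3 symbols.
Reachable ∩ accepting = {} — empty.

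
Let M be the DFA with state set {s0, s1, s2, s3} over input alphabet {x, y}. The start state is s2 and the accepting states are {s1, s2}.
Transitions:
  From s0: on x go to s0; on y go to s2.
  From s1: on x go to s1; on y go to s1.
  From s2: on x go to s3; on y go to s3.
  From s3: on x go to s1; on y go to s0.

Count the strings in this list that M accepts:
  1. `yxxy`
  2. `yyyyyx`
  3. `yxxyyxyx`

2

`yxxy`: accepted
`yyyyyx`: rejected
`yxxyyxyx`: accepted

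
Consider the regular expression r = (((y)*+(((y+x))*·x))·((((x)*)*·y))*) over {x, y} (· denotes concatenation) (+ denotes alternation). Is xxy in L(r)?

yes

Split as ε·xxy: ((y)*+(((y+x))*·x)) matches ε and ((((x)*)*·y))* matches xxy.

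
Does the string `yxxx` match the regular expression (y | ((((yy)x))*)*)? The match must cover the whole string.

no

Neither y nor ((((yy)x))*)* matches yxxx.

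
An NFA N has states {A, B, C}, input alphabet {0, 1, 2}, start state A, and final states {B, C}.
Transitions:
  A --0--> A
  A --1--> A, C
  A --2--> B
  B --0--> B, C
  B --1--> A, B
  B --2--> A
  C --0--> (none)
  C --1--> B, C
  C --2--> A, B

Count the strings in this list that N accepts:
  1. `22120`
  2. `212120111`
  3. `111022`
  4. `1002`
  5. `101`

5

`22120`: accepted
`212120111`: accepted
`111022`: accepted
`1002`: accepted
`101`: accepted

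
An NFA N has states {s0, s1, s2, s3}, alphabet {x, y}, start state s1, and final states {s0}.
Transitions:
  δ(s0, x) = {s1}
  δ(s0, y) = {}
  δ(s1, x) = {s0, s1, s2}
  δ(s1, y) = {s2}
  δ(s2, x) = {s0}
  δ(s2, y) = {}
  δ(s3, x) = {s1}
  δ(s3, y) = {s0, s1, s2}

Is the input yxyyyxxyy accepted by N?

rejected

Start: {s1}
read y: {s2}
read x: {s0}
read y: {}
The reachable set is empty and stays empty for the remaining 6 symbols.
Reachable ∩ accepting = {} — empty.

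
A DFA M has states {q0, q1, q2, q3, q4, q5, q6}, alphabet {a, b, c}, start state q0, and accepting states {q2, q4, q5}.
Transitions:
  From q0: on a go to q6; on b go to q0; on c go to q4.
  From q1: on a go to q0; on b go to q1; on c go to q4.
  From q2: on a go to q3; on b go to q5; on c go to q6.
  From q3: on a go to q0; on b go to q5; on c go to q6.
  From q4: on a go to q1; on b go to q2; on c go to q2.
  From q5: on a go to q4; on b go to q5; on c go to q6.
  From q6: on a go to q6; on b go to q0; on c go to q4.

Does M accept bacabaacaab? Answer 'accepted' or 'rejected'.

rejected

q0 --b--> q0
q0 --a--> q6
q6 --c--> q4
q4 --a--> q1
q1 --b--> q1
q1 --a--> q0
q0 --a--> q6
q6 --c--> q4
q4 --a--> q1
q1 --a--> q0
q0 --b--> q0
End in state q0, which is not an accepting state.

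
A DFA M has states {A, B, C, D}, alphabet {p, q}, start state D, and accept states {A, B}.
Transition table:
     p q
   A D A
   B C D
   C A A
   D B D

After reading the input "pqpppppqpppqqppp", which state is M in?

C

D --p--> B
B --q--> D
D --p--> B
B --p--> C
C --p--> A
A --p--> D
D --p--> B
B --q--> D
D --p--> B
B --p--> C
C --p--> A
A --q--> A
A --q--> A
A --p--> D
D --p--> B
B --p--> C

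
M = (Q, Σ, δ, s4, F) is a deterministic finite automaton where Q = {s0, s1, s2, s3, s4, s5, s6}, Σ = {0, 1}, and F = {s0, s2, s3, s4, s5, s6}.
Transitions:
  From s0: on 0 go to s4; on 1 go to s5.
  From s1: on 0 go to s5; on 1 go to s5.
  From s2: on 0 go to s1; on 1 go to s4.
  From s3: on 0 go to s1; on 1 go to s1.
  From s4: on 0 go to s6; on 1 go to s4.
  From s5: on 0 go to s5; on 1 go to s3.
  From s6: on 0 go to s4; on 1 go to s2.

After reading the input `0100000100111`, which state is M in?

s4 --0--> s6
s6 --1--> s2
s2 --0--> s1
s1 --0--> s5
s5 --0--> s5
s5 --0--> s5
s5 --0--> s5
s5 --1--> s3
s3 --0--> s1
s1 --0--> s5
s5 --1--> s3
s3 --1--> s1
s1 --1--> s5

s5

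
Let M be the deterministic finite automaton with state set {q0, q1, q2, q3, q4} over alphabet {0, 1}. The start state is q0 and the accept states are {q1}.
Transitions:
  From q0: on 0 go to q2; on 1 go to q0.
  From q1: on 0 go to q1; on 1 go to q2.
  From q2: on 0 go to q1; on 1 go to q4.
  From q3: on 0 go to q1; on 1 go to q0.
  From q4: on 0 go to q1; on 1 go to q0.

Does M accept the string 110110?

q0 --1--> q0
q0 --1--> q0
q0 --0--> q2
q2 --1--> q4
q4 --1--> q0
q0 --0--> q2
End in state q2, which is not an accepting state.

rejected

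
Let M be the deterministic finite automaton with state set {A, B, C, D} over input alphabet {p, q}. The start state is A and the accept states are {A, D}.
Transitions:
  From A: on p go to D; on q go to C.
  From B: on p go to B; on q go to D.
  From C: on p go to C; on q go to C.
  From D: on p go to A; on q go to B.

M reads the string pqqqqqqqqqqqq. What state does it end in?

D

A --p--> D
D --q--> B
B --q--> D
D --q--> B
B --q--> D
D --q--> B
B --q--> D
D --q--> B
B --q--> D
D --q--> B
B --q--> D
D --q--> B
B --q--> D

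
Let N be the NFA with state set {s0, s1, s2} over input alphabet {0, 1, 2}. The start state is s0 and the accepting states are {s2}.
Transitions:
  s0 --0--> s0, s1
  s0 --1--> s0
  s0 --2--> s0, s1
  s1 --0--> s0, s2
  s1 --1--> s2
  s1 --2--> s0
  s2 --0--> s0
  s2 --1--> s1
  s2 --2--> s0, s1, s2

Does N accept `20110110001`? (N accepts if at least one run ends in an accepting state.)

Start: {s0}
read 2: {s0, s1}
read 0: {s0, s1, s2}
read 1: {s0, s1, s2}
read 1: {s0, s1, s2}
read 0: {s0, s1, s2}
read 1: {s0, s1, s2}
read 1: {s0, s1, s2}
read 0: {s0, s1, s2}
read 0: {s0, s1, s2}
read 0: {s0, s1, s2}
read 1: {s0, s1, s2}
Reachable ∩ accepting = {s2} — nonempty.

accepted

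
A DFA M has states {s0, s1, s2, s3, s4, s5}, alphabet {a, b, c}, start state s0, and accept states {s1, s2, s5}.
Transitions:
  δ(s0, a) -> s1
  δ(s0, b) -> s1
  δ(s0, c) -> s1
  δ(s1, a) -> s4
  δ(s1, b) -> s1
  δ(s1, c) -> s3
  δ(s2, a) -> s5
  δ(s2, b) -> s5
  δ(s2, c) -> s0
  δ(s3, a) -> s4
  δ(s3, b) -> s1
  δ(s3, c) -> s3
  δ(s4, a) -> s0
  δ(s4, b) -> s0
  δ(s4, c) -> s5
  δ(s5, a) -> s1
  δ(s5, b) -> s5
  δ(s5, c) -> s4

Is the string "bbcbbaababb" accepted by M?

s0 --b--> s1
s1 --b--> s1
s1 --c--> s3
s3 --b--> s1
s1 --b--> s1
s1 --a--> s4
s4 --a--> s0
s0 --b--> s1
s1 --a--> s4
s4 --b--> s0
s0 --b--> s1
End in state s1, which is an accepting state.

accepted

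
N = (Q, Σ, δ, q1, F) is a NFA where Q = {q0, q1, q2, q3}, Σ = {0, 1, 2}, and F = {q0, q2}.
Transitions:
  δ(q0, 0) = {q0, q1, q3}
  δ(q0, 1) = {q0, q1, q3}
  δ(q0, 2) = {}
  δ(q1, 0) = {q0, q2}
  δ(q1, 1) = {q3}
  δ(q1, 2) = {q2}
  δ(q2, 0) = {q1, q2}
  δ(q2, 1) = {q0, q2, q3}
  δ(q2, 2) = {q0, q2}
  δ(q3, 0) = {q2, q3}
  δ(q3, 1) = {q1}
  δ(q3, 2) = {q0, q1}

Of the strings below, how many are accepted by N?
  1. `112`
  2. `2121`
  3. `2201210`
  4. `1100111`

`112`: accepted
`2121`: accepted
`2201210`: accepted
`1100111`: accepted

4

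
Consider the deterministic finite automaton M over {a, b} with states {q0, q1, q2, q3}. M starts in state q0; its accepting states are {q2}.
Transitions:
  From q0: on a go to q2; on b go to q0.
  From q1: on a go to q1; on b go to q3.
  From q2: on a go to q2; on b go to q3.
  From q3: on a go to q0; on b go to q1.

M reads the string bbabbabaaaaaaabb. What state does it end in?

q1

q0 --b--> q0
q0 --b--> q0
q0 --a--> q2
q2 --b--> q3
q3 --b--> q1
q1 --a--> q1
q1 --b--> q3
q3 --a--> q0
q0 --a--> q2
q2 --a--> q2
q2 --a--> q2
q2 --a--> q2
q2 --a--> q2
q2 --a--> q2
q2 --b--> q3
q3 --b--> q1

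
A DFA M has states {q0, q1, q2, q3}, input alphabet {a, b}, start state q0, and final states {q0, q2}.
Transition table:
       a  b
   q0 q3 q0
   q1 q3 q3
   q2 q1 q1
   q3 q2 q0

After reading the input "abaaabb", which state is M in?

q0 --a--> q3
q3 --b--> q0
q0 --a--> q3
q3 --a--> q2
q2 --a--> q1
q1 --b--> q3
q3 --b--> q0

q0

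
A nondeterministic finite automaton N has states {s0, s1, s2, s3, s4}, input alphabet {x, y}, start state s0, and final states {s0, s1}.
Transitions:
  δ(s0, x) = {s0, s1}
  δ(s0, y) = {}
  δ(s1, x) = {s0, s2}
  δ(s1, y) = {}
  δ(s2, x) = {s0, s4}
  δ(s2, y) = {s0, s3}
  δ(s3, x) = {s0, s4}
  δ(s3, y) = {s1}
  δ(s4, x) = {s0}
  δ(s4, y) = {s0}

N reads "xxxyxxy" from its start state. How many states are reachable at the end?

2

Start: {s0}
read x: {s0, s1}
read x: {s0, s1, s2}
read x: {s0, s1, s2, s4}
read y: {s0, s3}
read x: {s0, s1, s4}
read x: {s0, s1, s2}
read y: {s0, s3}
Final reachable set {s0, s3} has 2 states.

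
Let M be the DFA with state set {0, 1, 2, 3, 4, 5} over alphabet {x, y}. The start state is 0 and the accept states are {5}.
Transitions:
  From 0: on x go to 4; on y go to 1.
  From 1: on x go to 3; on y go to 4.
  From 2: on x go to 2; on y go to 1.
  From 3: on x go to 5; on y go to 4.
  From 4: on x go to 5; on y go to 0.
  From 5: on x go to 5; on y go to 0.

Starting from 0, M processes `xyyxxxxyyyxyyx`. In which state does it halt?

0 --x--> 4
4 --y--> 0
0 --y--> 1
1 --x--> 3
3 --x--> 5
5 --x--> 5
5 --x--> 5
5 --y--> 0
0 --y--> 1
1 --y--> 4
4 --x--> 5
5 --y--> 0
0 --y--> 1
1 --x--> 3

3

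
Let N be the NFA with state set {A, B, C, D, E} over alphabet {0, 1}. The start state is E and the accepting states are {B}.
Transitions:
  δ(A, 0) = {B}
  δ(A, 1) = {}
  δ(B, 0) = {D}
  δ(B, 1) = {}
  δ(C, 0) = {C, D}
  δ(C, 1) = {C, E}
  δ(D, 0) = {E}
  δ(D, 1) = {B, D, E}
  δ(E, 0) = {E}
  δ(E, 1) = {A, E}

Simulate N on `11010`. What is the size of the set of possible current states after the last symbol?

Start: {E}
read 1: {A, E}
read 1: {A, E}
read 0: {B, E}
read 1: {A, E}
read 0: {B, E}
Final reachable set {B, E} has 2 states.

2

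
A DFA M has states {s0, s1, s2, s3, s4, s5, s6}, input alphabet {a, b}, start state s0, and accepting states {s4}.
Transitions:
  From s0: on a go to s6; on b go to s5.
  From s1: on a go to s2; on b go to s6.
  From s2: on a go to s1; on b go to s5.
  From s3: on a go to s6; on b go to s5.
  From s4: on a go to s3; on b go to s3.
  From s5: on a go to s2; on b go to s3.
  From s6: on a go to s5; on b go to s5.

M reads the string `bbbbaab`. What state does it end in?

s0 --b--> s5
s5 --b--> s3
s3 --b--> s5
s5 --b--> s3
s3 --a--> s6
s6 --a--> s5
s5 --b--> s3

s3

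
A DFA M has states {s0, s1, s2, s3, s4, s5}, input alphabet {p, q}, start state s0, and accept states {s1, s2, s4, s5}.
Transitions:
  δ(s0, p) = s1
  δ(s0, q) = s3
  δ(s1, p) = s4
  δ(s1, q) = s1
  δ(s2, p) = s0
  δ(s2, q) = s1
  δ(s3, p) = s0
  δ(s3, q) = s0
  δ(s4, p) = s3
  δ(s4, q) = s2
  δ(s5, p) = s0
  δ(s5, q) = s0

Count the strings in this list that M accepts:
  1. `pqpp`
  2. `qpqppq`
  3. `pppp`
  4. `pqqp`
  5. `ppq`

3

`pqpp`: rejected
`qpqppq`: accepted
`pppp`: rejected
`pqqp`: accepted
`ppq`: accepted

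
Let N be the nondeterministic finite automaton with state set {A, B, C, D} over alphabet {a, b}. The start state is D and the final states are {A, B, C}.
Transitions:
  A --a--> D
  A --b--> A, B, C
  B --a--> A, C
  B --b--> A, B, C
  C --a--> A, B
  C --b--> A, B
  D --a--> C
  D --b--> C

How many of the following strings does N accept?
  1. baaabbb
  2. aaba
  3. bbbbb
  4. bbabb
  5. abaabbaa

5

baaabbb: accepted
aaba: accepted
bbbbb: accepted
bbabb: accepted
abaabbaa: accepted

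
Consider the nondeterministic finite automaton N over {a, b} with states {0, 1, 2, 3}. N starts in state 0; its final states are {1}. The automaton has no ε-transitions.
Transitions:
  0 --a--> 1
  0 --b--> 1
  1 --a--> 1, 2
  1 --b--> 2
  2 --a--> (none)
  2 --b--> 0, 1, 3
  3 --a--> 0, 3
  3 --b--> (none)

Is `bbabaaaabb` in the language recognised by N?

Start: {0}
read b: {1}
read b: {2}
read a: {}
The reachable set is empty and stays empty for the remaining 7 symbols.
Reachable ∩ accepting = {} — empty.

rejected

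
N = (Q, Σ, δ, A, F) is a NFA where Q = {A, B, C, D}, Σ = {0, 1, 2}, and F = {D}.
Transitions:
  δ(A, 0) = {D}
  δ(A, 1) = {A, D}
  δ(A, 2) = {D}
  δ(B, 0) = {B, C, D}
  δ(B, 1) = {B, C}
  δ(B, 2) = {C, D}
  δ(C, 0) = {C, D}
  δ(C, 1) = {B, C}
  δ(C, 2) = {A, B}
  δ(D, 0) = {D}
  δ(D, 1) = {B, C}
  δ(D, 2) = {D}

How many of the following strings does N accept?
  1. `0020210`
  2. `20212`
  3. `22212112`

3

`0020210`: accepted
`20212`: accepted
`22212112`: accepted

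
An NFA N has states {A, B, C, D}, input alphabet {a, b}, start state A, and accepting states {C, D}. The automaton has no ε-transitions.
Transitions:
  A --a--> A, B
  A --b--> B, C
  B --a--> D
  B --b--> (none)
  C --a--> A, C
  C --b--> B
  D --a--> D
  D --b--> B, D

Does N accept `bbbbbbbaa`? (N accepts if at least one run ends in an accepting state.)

rejected

Start: {A}
read b: {B, C}
read b: {B}
read b: {}
The reachable set is empty and stays empty for the remaining 6 symbols.
Reachable ∩ accepting = {} — empty.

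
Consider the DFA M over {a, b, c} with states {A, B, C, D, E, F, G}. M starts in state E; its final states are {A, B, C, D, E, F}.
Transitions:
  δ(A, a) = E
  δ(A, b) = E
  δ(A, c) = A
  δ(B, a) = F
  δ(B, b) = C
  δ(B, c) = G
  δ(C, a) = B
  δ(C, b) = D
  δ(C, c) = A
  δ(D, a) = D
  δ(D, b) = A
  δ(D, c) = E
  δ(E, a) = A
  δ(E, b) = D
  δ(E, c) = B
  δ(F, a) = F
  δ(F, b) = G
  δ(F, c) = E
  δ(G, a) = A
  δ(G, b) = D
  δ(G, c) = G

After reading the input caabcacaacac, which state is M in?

B

E --c--> B
B --a--> F
F --a--> F
F --b--> G
G --c--> G
G --a--> A
A --c--> A
A --a--> E
E --a--> A
A --c--> A
A --a--> E
E --c--> B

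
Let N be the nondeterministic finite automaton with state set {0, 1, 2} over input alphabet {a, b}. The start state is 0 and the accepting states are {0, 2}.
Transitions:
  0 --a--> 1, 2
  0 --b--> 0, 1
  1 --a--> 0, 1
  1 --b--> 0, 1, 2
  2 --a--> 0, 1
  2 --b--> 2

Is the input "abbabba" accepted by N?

Start: {0}
read a: {1, 2}
read b: {0, 1, 2}
read b: {0, 1, 2}
read a: {0, 1, 2}
read b: {0, 1, 2}
read b: {0, 1, 2}
read a: {0, 1, 2}
Reachable ∩ accepting = {0, 2} — nonempty.

accepted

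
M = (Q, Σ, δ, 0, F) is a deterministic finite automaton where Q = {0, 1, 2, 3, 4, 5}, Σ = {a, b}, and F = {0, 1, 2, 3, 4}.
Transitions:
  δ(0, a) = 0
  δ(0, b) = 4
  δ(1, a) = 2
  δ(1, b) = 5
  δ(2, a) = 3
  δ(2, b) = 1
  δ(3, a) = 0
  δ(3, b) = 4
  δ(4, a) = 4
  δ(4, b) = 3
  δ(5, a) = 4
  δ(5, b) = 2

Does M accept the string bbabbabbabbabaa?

accepted

0 --b--> 4
4 --b--> 3
3 --a--> 0
0 --b--> 4
4 --b--> 3
3 --a--> 0
0 --b--> 4
4 --b--> 3
3 --a--> 0
0 --b--> 4
4 --b--> 3
3 --a--> 0
0 --b--> 4
4 --a--> 4
4 --a--> 4
End in state 4, which is an accepting state.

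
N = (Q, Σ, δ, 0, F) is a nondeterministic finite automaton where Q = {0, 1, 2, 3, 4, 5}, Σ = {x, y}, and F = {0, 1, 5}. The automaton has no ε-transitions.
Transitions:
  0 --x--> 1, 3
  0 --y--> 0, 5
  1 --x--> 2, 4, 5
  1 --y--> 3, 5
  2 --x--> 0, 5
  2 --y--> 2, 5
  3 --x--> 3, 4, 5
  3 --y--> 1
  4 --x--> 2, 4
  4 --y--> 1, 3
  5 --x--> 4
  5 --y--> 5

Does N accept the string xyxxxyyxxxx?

Start: {0}
read x: {1, 3}
read y: {1, 3, 5}
read x: {2, 3, 4, 5}
read x: {0, 2, 3, 4, 5}
read x: {0, 1, 2, 3, 4, 5}
read y: {0, 1, 2, 3, 5}
read y: {0, 1, 2, 3, 5}
read x: {0, 1, 2, 3, 4, 5}
read x: {0, 1, 2, 3, 4, 5}
read x: {0, 1, 2, 3, 4, 5}
read x: {0, 1, 2, 3, 4, 5}
Reachable ∩ accepting = {0, 1, 5} — nonempty.

accepted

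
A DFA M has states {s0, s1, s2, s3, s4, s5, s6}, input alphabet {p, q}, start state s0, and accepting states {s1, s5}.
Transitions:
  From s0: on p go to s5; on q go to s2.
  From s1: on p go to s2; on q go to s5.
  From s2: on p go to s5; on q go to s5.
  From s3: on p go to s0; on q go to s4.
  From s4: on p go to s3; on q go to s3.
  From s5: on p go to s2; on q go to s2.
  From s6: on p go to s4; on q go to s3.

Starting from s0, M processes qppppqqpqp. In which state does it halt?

s0 --q--> s2
s2 --p--> s5
s5 --p--> s2
s2 --p--> s5
s5 --p--> s2
s2 --q--> s5
s5 --q--> s2
s2 --p--> s5
s5 --q--> s2
s2 --p--> s5

s5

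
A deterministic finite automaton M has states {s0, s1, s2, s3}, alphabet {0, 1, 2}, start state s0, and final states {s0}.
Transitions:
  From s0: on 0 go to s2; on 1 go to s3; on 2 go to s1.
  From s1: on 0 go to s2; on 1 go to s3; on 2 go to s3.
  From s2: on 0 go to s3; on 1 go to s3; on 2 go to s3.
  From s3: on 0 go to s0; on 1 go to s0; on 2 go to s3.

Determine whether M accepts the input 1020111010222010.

s0 --1--> s3
s3 --0--> s0
s0 --2--> s1
s1 --0--> s2
s2 --1--> s3
s3 --1--> s0
s0 --1--> s3
s3 --0--> s0
s0 --1--> s3
s3 --0--> s0
s0 --2--> s1
s1 --2--> s3
s3 --2--> s3
s3 --0--> s0
s0 --1--> s3
s3 --0--> s0
End in state s0, which is an accepting state.

accepted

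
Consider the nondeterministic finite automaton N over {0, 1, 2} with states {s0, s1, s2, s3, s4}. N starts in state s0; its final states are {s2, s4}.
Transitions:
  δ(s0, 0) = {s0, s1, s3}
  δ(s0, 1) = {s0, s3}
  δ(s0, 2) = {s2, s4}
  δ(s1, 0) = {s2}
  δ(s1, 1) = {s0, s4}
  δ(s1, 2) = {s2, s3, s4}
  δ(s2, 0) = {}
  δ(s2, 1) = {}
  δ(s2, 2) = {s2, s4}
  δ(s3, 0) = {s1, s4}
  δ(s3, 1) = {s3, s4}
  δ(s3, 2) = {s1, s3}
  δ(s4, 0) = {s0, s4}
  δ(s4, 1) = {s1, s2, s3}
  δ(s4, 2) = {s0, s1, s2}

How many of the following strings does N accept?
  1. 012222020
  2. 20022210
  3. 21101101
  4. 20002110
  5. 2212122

012222020: accepted
20022210: accepted
21101101: accepted
20002110: accepted
2212122: accepted

5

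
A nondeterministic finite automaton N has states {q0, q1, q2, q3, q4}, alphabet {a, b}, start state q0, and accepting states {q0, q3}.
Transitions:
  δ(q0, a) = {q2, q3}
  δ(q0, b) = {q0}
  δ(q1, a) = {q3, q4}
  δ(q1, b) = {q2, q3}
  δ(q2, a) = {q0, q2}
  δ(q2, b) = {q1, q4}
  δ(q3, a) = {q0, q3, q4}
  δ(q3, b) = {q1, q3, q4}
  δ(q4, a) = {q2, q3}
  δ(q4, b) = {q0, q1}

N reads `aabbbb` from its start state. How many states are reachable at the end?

5

Start: {q0}
read a: {q2, q3}
read a: {q0, q2, q3, q4}
read b: {q0, q1, q3, q4}
read b: {q0, q1, q2, q3, q4}
read b: {q0, q1, q2, q3, q4}
read b: {q0, q1, q2, q3, q4}
Final reachable set {q0, q1, q2, q3, q4} has 5 states.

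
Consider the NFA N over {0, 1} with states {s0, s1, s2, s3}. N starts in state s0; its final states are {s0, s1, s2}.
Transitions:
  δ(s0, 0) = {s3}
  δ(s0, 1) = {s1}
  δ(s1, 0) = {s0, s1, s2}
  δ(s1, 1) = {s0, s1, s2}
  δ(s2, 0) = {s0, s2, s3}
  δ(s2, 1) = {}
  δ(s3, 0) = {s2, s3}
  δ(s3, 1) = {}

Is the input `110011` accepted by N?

Start: {s0}
read 1: {s1}
read 1: {s0, s1, s2}
read 0: {s0, s1, s2, s3}
read 0: {s0, s1, s2, s3}
read 1: {s0, s1, s2}
read 1: {s0, s1, s2}
Reachable ∩ accepting = {s0, s1, s2} — nonempty.

accepted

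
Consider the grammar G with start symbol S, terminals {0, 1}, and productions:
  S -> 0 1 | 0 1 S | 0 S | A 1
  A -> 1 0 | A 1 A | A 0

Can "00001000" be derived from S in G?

no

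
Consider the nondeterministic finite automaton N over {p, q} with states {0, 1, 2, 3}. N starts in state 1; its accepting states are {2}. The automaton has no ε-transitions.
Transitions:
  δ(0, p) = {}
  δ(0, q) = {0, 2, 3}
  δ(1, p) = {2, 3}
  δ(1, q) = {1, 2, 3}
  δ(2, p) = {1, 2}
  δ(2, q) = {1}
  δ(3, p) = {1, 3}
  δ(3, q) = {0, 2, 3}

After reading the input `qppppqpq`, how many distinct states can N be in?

4

Start: {1}
read q: {1, 2, 3}
read p: {1, 2, 3}
read p: {1, 2, 3}
read p: {1, 2, 3}
read p: {1, 2, 3}
read q: {0, 1, 2, 3}
read p: {1, 2, 3}
read q: {0, 1, 2, 3}
Final reachable set {0, 1, 2, 3} has 4 states.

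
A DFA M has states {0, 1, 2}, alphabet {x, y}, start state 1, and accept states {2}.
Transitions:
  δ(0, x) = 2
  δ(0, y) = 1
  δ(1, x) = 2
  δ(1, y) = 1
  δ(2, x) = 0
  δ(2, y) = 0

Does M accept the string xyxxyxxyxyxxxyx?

accepted

1 --x--> 2
2 --y--> 0
0 --x--> 2
2 --x--> 0
0 --y--> 1
1 --x--> 2
2 --x--> 0
0 --y--> 1
1 --x--> 2
2 --y--> 0
0 --x--> 2
2 --x--> 0
0 --x--> 2
2 --y--> 0
0 --x--> 2
End in state 2, which is an accepting state.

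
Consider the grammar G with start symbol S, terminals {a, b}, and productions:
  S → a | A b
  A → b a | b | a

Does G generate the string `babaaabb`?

no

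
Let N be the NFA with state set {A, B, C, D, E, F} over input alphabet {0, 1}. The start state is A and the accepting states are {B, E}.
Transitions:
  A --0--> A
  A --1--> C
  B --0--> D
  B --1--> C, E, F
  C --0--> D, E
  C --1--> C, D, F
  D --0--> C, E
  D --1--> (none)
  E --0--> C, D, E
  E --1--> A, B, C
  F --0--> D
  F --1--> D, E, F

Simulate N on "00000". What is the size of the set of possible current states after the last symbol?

1

Start: {A}
read 0: {A}
read 0: {A}
read 0: {A}
read 0: {A}
read 0: {A}
Final reachable set {A} has 1 state.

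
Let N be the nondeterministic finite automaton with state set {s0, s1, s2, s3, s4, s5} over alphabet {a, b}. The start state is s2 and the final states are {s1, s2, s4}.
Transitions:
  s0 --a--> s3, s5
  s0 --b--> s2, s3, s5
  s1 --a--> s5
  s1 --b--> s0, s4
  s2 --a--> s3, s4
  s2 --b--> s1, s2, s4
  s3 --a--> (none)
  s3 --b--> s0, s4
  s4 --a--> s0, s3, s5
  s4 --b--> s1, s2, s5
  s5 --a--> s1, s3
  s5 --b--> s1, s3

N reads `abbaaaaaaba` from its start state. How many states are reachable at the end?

Start: {s2}
read a: {s3, s4}
read b: {s0, s1, s2, s4, s5}
read b: {s0, s1, s2, s3, s4, s5}
read a: {s0, s1, s3, s4, s5}
read a: {s0, s1, s3, s5}
read a: {s1, s3, s5}
read a: {s1, s3, s5}
read a: {s1, s3, s5}
read a: {s1, s3, s5}
read b: {s0, s1, s3, s4}
read a: {s0, s3, s5}
Final reachable set {s0, s3, s5} has 3 states.

3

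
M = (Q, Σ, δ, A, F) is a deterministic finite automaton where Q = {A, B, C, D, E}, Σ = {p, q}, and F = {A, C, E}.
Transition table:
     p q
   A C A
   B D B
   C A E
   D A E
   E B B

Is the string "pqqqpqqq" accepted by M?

rejected

A --p--> C
C --q--> E
E --q--> B
B --q--> B
B --p--> D
D --q--> E
E --q--> B
B --q--> B
End in state B, which is not an accepting state.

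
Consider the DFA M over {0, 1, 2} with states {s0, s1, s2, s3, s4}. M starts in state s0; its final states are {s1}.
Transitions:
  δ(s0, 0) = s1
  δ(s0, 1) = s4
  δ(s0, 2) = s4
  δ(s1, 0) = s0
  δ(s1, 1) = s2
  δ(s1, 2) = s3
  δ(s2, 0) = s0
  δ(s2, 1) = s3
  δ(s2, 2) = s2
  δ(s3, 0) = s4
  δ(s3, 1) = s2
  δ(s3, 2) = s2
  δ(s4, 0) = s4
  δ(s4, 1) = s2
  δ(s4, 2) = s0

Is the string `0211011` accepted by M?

s0 --0--> s1
s1 --2--> s3
s3 --1--> s2
s2 --1--> s3
s3 --0--> s4
s4 --1--> s2
s2 --1--> s3
End in state s3, which is not an accepting state.

rejected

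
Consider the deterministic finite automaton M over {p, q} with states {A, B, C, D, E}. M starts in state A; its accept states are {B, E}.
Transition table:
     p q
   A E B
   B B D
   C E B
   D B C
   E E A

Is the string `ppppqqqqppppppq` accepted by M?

A --p--> E
E --p--> E
E --p--> E
E --p--> E
E --q--> A
A --q--> B
B --q--> D
D --q--> C
C --p--> E
E --p--> E
E --p--> E
E --p--> E
E --p--> E
E --p--> E
E --q--> A
End in state A, which is not an accepting state.

rejected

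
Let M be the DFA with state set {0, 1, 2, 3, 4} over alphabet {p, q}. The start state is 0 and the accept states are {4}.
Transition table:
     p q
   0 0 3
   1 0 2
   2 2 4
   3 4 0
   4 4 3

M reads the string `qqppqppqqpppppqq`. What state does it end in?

0

0 --q--> 3
3 --q--> 0
0 --p--> 0
0 --p--> 0
0 --q--> 3
3 --p--> 4
4 --p--> 4
4 --q--> 3
3 --q--> 0
0 --p--> 0
0 --p--> 0
0 --p--> 0
0 --p--> 0
0 --p--> 0
0 --q--> 3
3 --q--> 0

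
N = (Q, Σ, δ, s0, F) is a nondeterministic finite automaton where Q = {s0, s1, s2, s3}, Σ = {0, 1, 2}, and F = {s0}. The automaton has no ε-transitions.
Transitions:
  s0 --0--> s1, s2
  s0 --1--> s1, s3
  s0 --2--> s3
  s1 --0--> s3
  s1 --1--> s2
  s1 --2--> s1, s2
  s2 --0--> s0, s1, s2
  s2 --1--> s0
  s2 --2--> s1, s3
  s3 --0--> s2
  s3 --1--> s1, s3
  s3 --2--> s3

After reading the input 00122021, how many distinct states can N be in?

Start: {s0}
read 0: {s1, s2}
read 0: {s0, s1, s2, s3}
read 1: {s0, s1, s2, s3}
read 2: {s1, s2, s3}
read 2: {s1, s2, s3}
read 0: {s0, s1, s2, s3}
read 2: {s1, s2, s3}
read 1: {s0, s1, s2, s3}
Final reachable set {s0, s1, s2, s3} has 4 states.

4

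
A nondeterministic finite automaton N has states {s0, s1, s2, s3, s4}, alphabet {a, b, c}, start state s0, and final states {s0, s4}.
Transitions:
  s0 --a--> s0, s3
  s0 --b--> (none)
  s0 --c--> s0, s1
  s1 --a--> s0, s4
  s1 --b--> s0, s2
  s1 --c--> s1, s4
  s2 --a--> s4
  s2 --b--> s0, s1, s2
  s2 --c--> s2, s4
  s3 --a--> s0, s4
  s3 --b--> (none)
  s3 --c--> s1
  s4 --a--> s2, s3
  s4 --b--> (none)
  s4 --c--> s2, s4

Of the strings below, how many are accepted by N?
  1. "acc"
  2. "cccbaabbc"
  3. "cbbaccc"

"acc": accepted
"cccbaabbc": accepted
"cbbaccc": accepted

3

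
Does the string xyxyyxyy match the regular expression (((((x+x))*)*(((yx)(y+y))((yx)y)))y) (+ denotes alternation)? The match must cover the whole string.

Split as xyxyyxy·y: ((((x+x))*)*(((yx)(y+y))((yx)y))) matches xyxyyxy and y matches y.

yes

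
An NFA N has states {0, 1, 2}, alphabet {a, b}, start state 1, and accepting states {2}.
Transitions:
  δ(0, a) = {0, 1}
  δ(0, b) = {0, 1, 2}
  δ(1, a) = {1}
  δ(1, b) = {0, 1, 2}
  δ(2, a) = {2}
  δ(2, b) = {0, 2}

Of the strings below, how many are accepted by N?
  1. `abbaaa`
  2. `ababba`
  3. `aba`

3

`abbaaa`: accepted
`ababba`: accepted
`aba`: accepted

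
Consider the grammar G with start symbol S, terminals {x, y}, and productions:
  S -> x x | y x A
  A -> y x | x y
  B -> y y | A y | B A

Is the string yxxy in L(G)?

yes

S ⇒ yxA ⇒ yxxy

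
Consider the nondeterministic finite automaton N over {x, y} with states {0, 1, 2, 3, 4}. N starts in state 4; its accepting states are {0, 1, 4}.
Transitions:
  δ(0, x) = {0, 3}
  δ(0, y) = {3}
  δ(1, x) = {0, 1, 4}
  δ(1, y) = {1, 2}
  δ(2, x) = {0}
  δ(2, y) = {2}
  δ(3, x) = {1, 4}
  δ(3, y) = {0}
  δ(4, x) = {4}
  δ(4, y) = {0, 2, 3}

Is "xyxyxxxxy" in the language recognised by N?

Start: {4}
read x: {4}
read y: {0, 2, 3}
read x: {0, 1, 3, 4}
read y: {0, 1, 2, 3}
read x: {0, 1, 3, 4}
read x: {0, 1, 3, 4}
read x: {0, 1, 3, 4}
read x: {0, 1, 3, 4}
read y: {0, 1, 2, 3}
Reachable ∩ accepting = {0, 1} — nonempty.

accepted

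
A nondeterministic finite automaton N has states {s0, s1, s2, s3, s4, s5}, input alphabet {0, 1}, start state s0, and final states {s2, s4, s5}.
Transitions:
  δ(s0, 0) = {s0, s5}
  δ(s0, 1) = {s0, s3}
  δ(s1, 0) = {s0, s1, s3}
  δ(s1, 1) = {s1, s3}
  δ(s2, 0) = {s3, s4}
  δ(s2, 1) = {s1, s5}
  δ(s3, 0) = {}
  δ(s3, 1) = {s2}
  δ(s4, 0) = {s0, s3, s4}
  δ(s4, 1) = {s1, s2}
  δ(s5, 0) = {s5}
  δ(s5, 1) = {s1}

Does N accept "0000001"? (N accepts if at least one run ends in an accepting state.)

rejected

Start: {s0}
read 0: {s0, s5}
read 0: {s0, s5}
read 0: {s0, s5}
read 0: {s0, s5}
read 0: {s0, s5}
read 0: {s0, s5}
read 1: {s0, s1, s3}
Reachable ∩ accepting = {} — empty.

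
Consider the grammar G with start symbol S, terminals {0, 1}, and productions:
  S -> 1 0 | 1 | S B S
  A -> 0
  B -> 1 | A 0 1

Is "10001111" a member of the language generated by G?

S ⇒ SBS ⇒ SBSBS ⇒ 10BSBS ⇒ 10A01SBS ⇒ 10001SBS ⇒ 100011BS ⇒ 1000111S ⇒ 10001111

yes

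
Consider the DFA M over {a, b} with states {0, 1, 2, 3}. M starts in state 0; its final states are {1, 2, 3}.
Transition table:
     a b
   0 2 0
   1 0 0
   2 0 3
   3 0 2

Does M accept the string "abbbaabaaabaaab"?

0 --a--> 2
2 --b--> 3
3 --b--> 2
2 --b--> 3
3 --a--> 0
0 --a--> 2
2 --b--> 3
3 --a--> 0
0 --a--> 2
2 --a--> 0
0 --b--> 0
0 --a--> 2
2 --a--> 0
0 --a--> 2
2 --b--> 3
End in state 3, which is an accepting state.

accepted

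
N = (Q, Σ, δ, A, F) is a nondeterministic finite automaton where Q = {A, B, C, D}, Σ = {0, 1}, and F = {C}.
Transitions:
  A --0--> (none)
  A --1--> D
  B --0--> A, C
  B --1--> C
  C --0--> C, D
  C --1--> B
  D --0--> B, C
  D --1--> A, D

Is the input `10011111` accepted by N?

rejected

Start: {A}
read 1: {D}
read 0: {B, C}
read 0: {A, C, D}
read 1: {A, B, D}
read 1: {A, C, D}
read 1: {A, B, D}
read 1: {A, C, D}
read 1: {A, B, D}
Reachable ∩ accepting = {} — empty.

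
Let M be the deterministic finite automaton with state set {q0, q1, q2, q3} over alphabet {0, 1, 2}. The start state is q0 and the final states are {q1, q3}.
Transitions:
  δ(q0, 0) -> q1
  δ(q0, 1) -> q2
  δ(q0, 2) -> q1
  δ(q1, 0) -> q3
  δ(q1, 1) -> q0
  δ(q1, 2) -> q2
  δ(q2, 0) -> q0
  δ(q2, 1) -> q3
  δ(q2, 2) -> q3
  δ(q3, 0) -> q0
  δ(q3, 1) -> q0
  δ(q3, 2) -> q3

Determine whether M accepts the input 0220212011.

q0 --0--> q1
q1 --2--> q2
q2 --2--> q3
q3 --0--> q0
q0 --2--> q1
q1 --1--> q0
q0 --2--> q1
q1 --0--> q3
q3 --1--> q0
q0 --1--> q2
End in state q2, which is not an accepting state.

rejected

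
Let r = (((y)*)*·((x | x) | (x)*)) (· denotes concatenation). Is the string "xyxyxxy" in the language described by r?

no

No split of xyxyxxy into u·v has ((y)*)* matching u and ((x|x)|(x)*) matching v.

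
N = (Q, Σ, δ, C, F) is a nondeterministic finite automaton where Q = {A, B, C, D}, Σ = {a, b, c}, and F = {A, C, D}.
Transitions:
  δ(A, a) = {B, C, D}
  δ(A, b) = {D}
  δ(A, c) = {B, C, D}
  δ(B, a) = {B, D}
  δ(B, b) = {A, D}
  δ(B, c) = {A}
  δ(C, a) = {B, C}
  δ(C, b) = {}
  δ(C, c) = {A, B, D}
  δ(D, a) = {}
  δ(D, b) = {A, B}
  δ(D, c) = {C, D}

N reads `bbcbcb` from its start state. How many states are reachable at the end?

0

Start: {C}
read b: {}
The reachable set is empty and stays empty for the remaining 5 symbols.
Final reachable set {} has 0 states.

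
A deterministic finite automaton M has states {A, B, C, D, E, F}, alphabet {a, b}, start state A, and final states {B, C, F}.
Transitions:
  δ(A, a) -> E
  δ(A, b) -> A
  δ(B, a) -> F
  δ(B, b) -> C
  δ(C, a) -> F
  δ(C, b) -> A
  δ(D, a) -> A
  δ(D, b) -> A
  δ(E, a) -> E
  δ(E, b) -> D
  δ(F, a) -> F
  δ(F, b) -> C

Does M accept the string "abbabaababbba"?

A --a--> E
E --b--> D
D --b--> A
A --a--> E
E --b--> D
D --a--> A
A --a--> E
E --b--> D
D --a--> A
A --b--> A
A --b--> A
A --b--> A
A --a--> E
End in state E, which is not an accepting state.

rejected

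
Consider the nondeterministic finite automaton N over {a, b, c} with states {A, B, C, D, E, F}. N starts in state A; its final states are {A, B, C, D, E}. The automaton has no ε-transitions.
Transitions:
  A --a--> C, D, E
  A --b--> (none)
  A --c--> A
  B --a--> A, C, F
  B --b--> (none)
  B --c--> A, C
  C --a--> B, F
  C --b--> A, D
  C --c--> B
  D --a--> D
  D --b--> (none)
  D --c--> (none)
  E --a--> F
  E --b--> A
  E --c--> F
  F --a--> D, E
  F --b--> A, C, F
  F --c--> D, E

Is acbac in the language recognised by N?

accepted

Start: {A}
read a: {C, D, E}
read c: {B, F}
read b: {A, C, F}
read a: {B, C, D, E, F}
read c: {A, B, C, D, E, F}
Reachable ∩ accepting = {A, B, C, D, E} — nonempty.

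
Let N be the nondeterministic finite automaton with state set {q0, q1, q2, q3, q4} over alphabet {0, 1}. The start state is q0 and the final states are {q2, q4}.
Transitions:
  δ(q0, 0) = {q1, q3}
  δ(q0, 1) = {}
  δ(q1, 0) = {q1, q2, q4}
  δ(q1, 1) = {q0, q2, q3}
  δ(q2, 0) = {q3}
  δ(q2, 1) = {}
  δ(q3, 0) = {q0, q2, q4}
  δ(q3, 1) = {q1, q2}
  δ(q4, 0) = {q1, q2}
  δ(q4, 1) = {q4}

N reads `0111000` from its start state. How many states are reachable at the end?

5

Start: {q0}
read 0: {q1, q3}
read 1: {q0, q1, q2, q3}
read 1: {q0, q1, q2, q3}
read 1: {q0, q1, q2, q3}
read 0: {q0, q1, q2, q3, q4}
read 0: {q0, q1, q2, q3, q4}
read 0: {q0, q1, q2, q3, q4}
Final reachable set {q0, q1, q2, q3, q4} has 5 states.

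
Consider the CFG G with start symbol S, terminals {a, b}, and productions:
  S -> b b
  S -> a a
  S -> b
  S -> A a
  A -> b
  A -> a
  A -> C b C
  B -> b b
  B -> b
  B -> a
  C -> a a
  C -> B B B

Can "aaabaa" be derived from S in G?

no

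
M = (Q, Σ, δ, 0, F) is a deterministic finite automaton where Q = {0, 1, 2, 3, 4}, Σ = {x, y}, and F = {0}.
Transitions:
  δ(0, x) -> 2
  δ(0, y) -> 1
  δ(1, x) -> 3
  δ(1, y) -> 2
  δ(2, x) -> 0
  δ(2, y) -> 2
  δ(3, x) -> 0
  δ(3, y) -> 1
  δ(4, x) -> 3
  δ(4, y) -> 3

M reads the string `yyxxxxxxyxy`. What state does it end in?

1

0 --y--> 1
1 --y--> 2
2 --x--> 0
0 --x--> 2
2 --x--> 0
0 --x--> 2
2 --x--> 0
0 --x--> 2
2 --y--> 2
2 --x--> 0
0 --y--> 1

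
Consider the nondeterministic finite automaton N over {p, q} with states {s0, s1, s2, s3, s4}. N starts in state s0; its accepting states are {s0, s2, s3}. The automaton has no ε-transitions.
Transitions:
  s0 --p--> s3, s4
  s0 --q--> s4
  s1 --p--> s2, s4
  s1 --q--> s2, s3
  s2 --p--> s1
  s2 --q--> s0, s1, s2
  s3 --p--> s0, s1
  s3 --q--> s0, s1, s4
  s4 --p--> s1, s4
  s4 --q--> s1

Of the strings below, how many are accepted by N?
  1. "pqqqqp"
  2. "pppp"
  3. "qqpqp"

3

"pqqqqp": accepted
"pppp": accepted
"qqpqp": accepted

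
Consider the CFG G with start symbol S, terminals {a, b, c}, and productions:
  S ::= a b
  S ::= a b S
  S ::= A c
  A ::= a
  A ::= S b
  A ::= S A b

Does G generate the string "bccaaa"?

no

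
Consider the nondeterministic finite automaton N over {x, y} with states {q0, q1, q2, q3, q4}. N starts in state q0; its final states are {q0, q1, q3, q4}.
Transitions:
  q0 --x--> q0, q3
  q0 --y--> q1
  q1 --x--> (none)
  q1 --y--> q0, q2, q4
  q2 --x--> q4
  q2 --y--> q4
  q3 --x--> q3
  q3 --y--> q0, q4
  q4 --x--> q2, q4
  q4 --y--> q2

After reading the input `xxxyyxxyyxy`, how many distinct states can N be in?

4

Start: {q0}
read x: {q0, q3}
read x: {q0, q3}
read x: {q0, q3}
read y: {q0, q1, q4}
read y: {q0, q1, q2, q4}
read x: {q0, q2, q3, q4}
read x: {q0, q2, q3, q4}
read y: {q0, q1, q2, q4}
read y: {q0, q1, q2, q4}
read x: {q0, q2, q3, q4}
read y: {q0, q1, q2, q4}
Final reachable set {q0, q1, q2, q4} has 4 states.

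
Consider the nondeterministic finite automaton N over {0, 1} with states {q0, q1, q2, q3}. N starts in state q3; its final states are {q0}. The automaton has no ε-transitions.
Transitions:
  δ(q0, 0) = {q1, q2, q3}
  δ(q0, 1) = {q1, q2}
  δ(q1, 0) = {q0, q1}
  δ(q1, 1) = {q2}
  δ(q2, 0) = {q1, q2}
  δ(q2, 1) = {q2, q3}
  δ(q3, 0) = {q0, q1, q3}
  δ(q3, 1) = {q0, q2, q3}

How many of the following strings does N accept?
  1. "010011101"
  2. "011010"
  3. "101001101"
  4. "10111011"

"010011101": accepted
"011010": accepted
"101001101": accepted
"10111011": accepted

4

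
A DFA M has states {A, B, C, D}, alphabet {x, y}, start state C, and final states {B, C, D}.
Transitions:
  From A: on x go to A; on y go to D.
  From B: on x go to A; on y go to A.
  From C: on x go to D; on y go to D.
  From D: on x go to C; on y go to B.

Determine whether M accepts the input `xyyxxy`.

C --x--> D
D --y--> B
B --y--> A
A --x--> A
A --x--> A
A --y--> D
End in state D, which is an accepting state.

accepted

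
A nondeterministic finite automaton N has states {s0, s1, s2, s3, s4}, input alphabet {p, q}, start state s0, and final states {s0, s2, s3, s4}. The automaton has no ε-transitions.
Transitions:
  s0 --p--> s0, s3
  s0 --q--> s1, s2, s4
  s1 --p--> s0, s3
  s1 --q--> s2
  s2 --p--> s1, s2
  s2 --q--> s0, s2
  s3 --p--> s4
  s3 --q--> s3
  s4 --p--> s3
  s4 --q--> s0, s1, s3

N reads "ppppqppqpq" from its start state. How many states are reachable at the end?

5

Start: {s0}
read p: {s0, s3}
read p: {s0, s3, s4}
read p: {s0, s3, s4}
read p: {s0, s3, s4}
read q: {s0, s1, s2, s3, s4}
read p: {s0, s1, s2, s3, s4}
read p: {s0, s1, s2, s3, s4}
read q: {s0, s1, s2, s3, s4}
read p: {s0, s1, s2, s3, s4}
read q: {s0, s1, s2, s3, s4}
Final reachable set {s0, s1, s2, s3, s4} has 5 states.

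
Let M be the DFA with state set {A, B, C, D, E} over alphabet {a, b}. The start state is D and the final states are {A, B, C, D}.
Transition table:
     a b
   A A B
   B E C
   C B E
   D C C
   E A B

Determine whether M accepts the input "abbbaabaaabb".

D --a--> C
C --b--> E
E --b--> B
B --b--> C
C --a--> B
B --a--> E
E --b--> B
B --a--> E
E --a--> A
A --a--> A
A --b--> B
B --b--> C
End in state C, which is an accepting state.

accepted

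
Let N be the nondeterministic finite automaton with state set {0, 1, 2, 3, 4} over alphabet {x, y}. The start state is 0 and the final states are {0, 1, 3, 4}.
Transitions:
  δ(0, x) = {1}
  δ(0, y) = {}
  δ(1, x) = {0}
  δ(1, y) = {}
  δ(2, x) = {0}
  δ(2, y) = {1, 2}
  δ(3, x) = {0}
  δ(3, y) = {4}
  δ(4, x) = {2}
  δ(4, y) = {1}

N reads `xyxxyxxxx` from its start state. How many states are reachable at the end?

Start: {0}
read x: {1}
read y: {}
The reachable set is empty and stays empty for the remaining 7 symbols.
Final reachable set {} has 0 states.

0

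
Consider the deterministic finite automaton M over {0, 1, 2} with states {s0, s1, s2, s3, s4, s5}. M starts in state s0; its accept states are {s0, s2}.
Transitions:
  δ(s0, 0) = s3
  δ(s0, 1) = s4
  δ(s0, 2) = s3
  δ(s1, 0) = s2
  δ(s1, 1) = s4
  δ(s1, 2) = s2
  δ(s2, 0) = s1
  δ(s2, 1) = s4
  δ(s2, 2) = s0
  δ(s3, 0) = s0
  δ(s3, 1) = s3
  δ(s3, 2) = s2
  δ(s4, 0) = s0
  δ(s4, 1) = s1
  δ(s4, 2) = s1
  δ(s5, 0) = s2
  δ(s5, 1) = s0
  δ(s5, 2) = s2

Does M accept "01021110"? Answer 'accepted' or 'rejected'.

accepted

s0 --0--> s3
s3 --1--> s3
s3 --0--> s0
s0 --2--> s3
s3 --1--> s3
s3 --1--> s3
s3 --1--> s3
s3 --0--> s0
End in state s0, which is an accepting state.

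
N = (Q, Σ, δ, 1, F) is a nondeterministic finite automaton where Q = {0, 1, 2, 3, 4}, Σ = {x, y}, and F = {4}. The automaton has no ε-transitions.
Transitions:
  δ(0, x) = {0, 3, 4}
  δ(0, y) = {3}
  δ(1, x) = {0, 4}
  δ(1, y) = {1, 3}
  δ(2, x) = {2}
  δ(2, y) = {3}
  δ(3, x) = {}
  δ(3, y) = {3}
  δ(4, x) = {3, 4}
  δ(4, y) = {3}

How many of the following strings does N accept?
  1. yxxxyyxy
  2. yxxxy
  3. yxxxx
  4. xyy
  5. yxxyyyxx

yxxxyyxy: rejected
yxxxy: rejected
yxxxx: accepted
xyy: rejected
yxxyyyxx: rejected

1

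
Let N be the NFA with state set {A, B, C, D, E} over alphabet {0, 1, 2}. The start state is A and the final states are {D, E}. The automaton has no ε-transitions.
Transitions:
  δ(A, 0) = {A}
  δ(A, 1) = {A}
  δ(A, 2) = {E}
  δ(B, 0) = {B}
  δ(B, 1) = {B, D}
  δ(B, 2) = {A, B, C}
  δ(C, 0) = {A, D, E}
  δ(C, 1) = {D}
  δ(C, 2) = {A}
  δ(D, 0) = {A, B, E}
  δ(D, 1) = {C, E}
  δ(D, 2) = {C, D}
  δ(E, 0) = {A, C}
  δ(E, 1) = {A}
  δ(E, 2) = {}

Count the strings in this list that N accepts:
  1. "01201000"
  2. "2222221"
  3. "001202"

"01201000": accepted
"2222221": rejected
"001202": accepted

2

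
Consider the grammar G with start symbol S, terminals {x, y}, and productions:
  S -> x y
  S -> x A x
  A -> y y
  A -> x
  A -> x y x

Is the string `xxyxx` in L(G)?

S ⇒ xAx ⇒ xxyxx

yes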